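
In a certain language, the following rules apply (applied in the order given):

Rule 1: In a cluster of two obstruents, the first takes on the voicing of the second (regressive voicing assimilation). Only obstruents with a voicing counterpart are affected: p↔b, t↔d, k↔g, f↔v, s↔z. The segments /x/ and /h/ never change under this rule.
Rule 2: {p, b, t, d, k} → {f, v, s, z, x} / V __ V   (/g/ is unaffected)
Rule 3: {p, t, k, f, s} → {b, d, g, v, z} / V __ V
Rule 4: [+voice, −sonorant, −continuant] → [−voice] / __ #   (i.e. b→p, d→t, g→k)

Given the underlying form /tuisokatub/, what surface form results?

tuizoxazup

Rule 1 (regressive voicing assimilation): no segment meets the environment; /tuisokatub/ is unchanged.
Rule 2 (intervocalic spirantization): /k/ is a stop between vowels /o/ and /a/, so it spirantizes to the fricative [x]. /t/ is a stop between vowels /a/ and /u/, so it spirantizes to the fricative [s]. /tuisokatub/ → tuisoxasub.
Rule 3 (intervocalic voicing): /s/ is a voiceless obstruent between vowels /i/ and /o/, so it voices to [z]. /s/ is a voiceless obstruent between vowels /a/ and /u/, so it voices to [z]. /tuisoxasub/ → tuizoxazub.
Rule 4 (final devoicing): /b/ is a voiced stop in word-final position, so it devoices to [p]. /tuizoxazub/ → tuizoxazup.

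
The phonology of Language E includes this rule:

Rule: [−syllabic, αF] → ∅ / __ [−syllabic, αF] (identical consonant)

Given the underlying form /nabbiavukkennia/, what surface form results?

/bb/ is a geminate; the first /b/ deletes.
/kk/ is a geminate; the first /k/ deletes.
/nn/ is a geminate; the first /n/ deletes.
The other instances of /n/, /b/, /v/, /k/ do not occur in the required environment and remain unchanged.
Surface form: [nabiavukenia].

nabiavukenia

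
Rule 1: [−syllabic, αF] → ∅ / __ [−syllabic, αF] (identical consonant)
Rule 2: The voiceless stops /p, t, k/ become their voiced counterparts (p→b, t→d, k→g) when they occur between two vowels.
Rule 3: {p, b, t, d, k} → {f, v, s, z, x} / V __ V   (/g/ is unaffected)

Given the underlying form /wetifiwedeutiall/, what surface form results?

Rule 1 (degemination): /ll/ is a geminate; the first /l/ deletes. /wetifiwedeutiall/ → wetifiwedeutial.
Rule 2 (intervocalic voicing): /t/ is a voiceless stop between vowels /e/ and /i/, so it voices to [d]. /t/ is a voiceless stop between vowels /u/ and /i/, so it voices to [d]. /wetifiwedeutial/ → wedifiwedeudial.
Rule 3 (intervocalic spirantization): /d/ is a stop between vowels /e/ and /i/, so it spirantizes to the fricative [z]. /d/ is a stop between vowels /e/ and /e/, so it spirantizes to the fricative [z]. /d/ is a stop between vowels /u/ and /i/, so it spirantizes to the fricative [z]. /wedifiwedeudial/ → wezifiwezeuzial.

wezifiwezeuzial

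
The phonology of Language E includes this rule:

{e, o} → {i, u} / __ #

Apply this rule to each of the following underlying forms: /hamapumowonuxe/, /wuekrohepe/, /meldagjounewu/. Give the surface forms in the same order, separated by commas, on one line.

hamapumowonuxi, wuekrohepi, meldagjounewu

/hamapumowonuxe/: /e/ is a mid vowel in word-final position, so it raises to [i]. → [hamapumowonuxi].
/wuekrohepe/: /e/ is a mid vowel in word-final position, so it raises to [i]. → [wuekrohepi].
/meldagjounewu/: the rule's environment is not met; surfaces unchanged as [meldagjounewu].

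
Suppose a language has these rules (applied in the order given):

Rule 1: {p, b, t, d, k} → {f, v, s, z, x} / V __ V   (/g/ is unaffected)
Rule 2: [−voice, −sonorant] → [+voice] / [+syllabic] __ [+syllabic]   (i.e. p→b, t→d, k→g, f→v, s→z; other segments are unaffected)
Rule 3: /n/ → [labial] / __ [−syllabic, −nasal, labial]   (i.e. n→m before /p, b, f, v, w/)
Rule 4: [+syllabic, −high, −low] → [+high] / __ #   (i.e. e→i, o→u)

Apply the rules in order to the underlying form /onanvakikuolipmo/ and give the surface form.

Rule 1 (intervocalic spirantization): /k/ is a stop between vowels /a/ and /i/, so it spirantizes to the fricative [x]. /k/ is a stop between vowels /i/ and /u/, so it spirantizes to the fricative [x]. /onanvakikuolipmo/ → onanvaxixuolipmo.
Rule 2 (intervocalic voicing): no segment meets the environment; /onanvaxixuolipmo/ is unchanged.
Rule 3 (nasal place assimilation): /n/ precedes the labial consonant /v/, so it assimilates in place to [m]. /onanvaxixuolipmo/ → onamvaxixuolipmo.
Rule 4 (final vowel raising): /o/ is a mid vowel in word-final position, so it raises to [u]. /onamvaxixuolipmo/ → onamvaxixuolipmu.

onamvaxixuolipmu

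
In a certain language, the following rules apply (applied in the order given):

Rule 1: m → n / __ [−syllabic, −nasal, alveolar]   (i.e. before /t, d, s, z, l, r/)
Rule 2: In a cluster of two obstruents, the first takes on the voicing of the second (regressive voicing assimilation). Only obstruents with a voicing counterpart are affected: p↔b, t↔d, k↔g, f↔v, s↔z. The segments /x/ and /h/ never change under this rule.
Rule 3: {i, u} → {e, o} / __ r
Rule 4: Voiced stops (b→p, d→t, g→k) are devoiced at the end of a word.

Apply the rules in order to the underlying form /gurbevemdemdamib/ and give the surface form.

Rule 1 (nasal place assimilation): /m/ precedes the alveolar consonant /d/, so it assimilates in place to [n]. /m/ precedes the alveolar consonant /d/, so it assimilates in place to [n]. /gurbevemdemdamib/ → gurbevendendamib.
Rule 2 (regressive voicing assimilation): no segment meets the environment; /gurbevendendamib/ is unchanged.
Rule 3 (pre-rhotic lowering): /u/ is a high vowel immediately before /r/, so it lowers to [o]. /gurbevendendamib/ → gorbevendendamib.
Rule 4 (final devoicing): /b/ is a voiced stop in word-final position, so it devoices to [p]. /gorbevendendamib/ → gorbevendendamip.

gorbevendendamip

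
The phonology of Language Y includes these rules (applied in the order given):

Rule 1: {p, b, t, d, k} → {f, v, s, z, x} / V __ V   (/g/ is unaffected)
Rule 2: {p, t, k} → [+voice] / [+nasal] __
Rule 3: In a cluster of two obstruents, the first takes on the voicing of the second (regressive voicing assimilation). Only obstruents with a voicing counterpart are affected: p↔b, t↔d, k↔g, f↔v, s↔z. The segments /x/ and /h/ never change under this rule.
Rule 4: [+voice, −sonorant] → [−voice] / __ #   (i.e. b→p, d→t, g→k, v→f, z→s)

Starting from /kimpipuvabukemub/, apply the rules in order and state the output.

kimbifuvavuxemup

Rule 1 (intervocalic spirantization): /p/ is a stop between vowels /i/ and /u/, so it spirantizes to the fricative [f]. /b/ is a stop between vowels /a/ and /u/, so it spirantizes to the fricative [v]. /k/ is a stop between vowels /u/ and /e/, so it spirantizes to the fricative [x]. /kimpipuvabukemub/ → kimpifuvavuxemub.
Rule 2 (post-nasal voicing): /p/ is a voiceless stop immediately after the nasal /m/, so it voices to [b]. /kimpifuvavuxemub/ → kimbifuvavuxemub.
Rule 3 (regressive voicing assimilation): no segment meets the environment; /kimbifuvavuxemub/ is unchanged.
Rule 4 (final devoicing): /b/ is a voiced obstruent in word-final position, so it devoices to [p]. /kimbifuvavuxemub/ → kimbifuvavuxemup.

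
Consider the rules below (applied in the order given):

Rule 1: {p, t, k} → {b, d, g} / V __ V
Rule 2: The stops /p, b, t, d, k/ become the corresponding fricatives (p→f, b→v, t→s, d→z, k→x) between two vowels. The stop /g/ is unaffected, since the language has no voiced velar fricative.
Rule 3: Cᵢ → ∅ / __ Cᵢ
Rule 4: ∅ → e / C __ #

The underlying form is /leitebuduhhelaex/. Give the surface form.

Rule 1 (intervocalic voicing): /t/ is a voiceless stop between vowels /i/ and /e/, so it voices to [d]. /leitebuduhhelaex/ → leidebuduhhelaex.
Rule 2 (intervocalic spirantization): /d/ is a stop between vowels /i/ and /e/, so it spirantizes to the fricative [z]. /b/ is a stop between vowels /e/ and /u/, so it spirantizes to the fricative [v]. /d/ is a stop between vowels /u/ and /u/, so it spirantizes to the fricative [z]. /leidebuduhhelaex/ → leizevuzuhhelaex.
Rule 3 (degemination): /hh/ is a geminate; the first /h/ deletes. /leizevuzuhhelaex/ → leizevuzuhelaex.
Rule 4 (final e-epenthesis): the form ends in the consonant /x/, so [e] is inserted word-finally. /leizevuzuhelaex/ → leizevuzuhelaexe.

leizevuzuhelaexe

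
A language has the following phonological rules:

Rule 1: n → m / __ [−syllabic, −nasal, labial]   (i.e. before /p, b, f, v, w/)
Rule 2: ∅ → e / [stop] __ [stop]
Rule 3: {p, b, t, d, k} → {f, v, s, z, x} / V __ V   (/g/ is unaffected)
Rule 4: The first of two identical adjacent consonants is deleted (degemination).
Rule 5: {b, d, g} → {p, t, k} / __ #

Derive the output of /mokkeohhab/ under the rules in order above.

moxexeohap

Rule 1 (nasal place assimilation): no segment meets the environment; /mokkeohhab/ is unchanged.
Rule 2 (stop-cluster e-epenthesis): /k/ and /k/ form a stop–stop cluster, so [e] is inserted between them. /mokkeohhab/ → mokekeohhab.
Rule 3 (intervocalic spirantization): /k/ is a stop between vowels /o/ and /e/, so it spirantizes to the fricative [x]. /k/ is a stop between vowels /e/ and /e/, so it spirantizes to the fricative [x]. /mokekeohhab/ → moxexeohhab.
Rule 4 (degemination): /hh/ is a geminate; the first /h/ deletes. /moxexeohhab/ → moxexeohab.
Rule 5 (final devoicing): /b/ is a voiced stop in word-final position, so it devoices to [p]. /moxexeohab/ → moxexeohap.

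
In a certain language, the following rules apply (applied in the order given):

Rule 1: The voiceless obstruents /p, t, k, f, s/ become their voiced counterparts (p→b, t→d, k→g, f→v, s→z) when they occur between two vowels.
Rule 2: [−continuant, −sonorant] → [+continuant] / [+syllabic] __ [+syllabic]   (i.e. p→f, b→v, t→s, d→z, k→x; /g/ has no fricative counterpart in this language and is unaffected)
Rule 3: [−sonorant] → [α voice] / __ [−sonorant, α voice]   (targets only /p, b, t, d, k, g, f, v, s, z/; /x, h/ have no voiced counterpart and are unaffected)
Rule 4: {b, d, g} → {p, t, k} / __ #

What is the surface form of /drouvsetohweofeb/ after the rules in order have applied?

droufsezohweovep

Rule 1 (intervocalic voicing): /t/ is a voiceless obstruent between vowels /e/ and /o/, so it voices to [d]. /f/ is a voiceless obstruent between vowels /o/ and /e/, so it voices to [v]. /drouvsetohweofeb/ → drouvsedohweoveb.
Rule 2 (intervocalic spirantization): /d/ is a stop between vowels /e/ and /o/, so it spirantizes to the fricative [z]. /drouvsedohweoveb/ → drouvsezohweoveb.
Rule 3 (regressive voicing assimilation): /v/ precedes the voiceless obstruent /s/, so it devoices to [f] by assimilation. /drouvsezohweoveb/ → droufsezohweoveb.
Rule 4 (final devoicing): /b/ is a voiced stop in word-final position, so it devoices to [p]. /droufsezohweoveb/ → droufsezohweovep.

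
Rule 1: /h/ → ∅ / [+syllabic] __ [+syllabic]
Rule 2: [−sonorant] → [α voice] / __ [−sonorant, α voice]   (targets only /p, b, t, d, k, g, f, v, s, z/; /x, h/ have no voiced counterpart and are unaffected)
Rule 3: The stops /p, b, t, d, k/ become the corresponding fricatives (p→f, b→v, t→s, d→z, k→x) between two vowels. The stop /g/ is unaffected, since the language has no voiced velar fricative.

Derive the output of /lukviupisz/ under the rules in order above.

Rule 1 (intervocalic h-deletion): no segment meets the environment; /lukviupisz/ is unchanged.
Rule 2 (regressive voicing assimilation): /k/ precedes the voiced obstruent /v/, so it voices to [g] by assimilation. /s/ precedes the voiced obstruent /z/, so it voices to [z] by assimilation. /lukviupisz/ → lugviupizz.
Rule 3 (intervocalic spirantization): /p/ is a stop between vowels /u/ and /i/, so it spirantizes to the fricative [f]. /lugviupizz/ → lugviufizz.

lugviufizz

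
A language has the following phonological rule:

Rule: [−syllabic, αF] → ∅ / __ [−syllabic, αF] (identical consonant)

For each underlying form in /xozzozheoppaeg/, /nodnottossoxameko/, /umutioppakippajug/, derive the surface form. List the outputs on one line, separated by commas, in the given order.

xozozheopaeg, nodnotosoxameko, umutiopakipajug

/xozzozheoppaeg/: /zz/ is a geminate; the first /z/ deletes. /pp/ is a geminate; the first /p/ deletes. → [xozozheopaeg].
/nodnottossoxameko/: /tt/ is a geminate; the first /t/ deletes. /ss/ is a geminate; the first /s/ deletes. → [nodnotosoxameko].
/umutioppakippajug/: /pp/ is a geminate; the first /p/ deletes. /pp/ is a geminate; the first /p/ deletes. → [umutiopakipajug].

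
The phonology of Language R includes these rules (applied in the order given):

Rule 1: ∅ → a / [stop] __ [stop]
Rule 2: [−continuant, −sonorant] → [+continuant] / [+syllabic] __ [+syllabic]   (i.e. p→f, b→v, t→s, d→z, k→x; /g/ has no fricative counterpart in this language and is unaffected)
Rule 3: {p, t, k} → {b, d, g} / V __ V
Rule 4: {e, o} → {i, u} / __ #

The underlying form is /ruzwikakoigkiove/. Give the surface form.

ruzwixaxoigaxiovi

Rule 1 (stop-cluster a-epenthesis): /g/ and /k/ form a stop–stop cluster, so [a] is inserted between them. /ruzwikakoigkiove/ → ruzwikakoigakiove.
Rule 2 (intervocalic spirantization): /k/ is a stop between vowels /i/ and /a/, so it spirantizes to the fricative [x]. /k/ is a stop between vowels /a/ and /o/, so it spirantizes to the fricative [x]. /k/ is a stop between vowels /a/ and /i/, so it spirantizes to the fricative [x]. /ruzwikakoigakiove/ → ruzwixaxoigaxiove.
Rule 3 (intervocalic voicing): no segment meets the environment; /ruzwixaxoigaxiove/ is unchanged.
Rule 4 (final vowel raising): /e/ is a mid vowel in word-final position, so it raises to [i]. /ruzwixaxoigaxiove/ → ruzwixaxoigaxiovi.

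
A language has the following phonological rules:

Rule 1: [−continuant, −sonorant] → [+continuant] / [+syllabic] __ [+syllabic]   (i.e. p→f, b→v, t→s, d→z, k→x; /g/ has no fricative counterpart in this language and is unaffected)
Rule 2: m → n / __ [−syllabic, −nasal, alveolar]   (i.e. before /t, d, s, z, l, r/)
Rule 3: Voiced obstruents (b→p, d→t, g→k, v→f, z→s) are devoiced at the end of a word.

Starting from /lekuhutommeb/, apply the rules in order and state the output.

Rule 1 (intervocalic spirantization): /k/ is a stop between vowels /e/ and /u/, so it spirantizes to the fricative [x]. /t/ is a stop between vowels /u/ and /o/, so it spirantizes to the fricative [s]. /lekuhutommeb/ → lexuhusommeb.
Rule 2 (nasal place assimilation): no segment meets the environment; /lexuhusommeb/ is unchanged.
Rule 3 (final devoicing): /b/ is a voiced obstruent in word-final position, so it devoices to [p]. /lexuhusommeb/ → lexuhusommep.

lexuhusommep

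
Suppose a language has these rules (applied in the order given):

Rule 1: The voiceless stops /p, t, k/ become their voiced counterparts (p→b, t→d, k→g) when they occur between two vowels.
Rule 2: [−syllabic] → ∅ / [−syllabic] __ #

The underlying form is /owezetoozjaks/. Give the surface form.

owezedoozjak

Rule 1 (intervocalic voicing): /t/ is a voiceless stop between vowels /e/ and /o/, so it voices to [d]. /owezetoozjaks/ → owezedoozjaks.
Rule 2 (final cluster simplification): /s/ is the second consonant of a word-final cluster /ks/, so it deletes. /owezedoozjaks/ → owezedoozjak.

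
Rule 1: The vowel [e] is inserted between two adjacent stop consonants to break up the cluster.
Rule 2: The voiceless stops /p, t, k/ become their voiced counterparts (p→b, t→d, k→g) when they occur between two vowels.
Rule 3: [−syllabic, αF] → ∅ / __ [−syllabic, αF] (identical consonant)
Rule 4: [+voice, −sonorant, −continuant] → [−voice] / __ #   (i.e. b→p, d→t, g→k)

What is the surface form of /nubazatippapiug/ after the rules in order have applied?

nubazadibebabiuk

Rule 1 (stop-cluster e-epenthesis): /p/ and /p/ form a stop–stop cluster, so [e] is inserted between them. /nubazatippapiug/ → nubazatipepapiug.
Rule 2 (intervocalic voicing): /t/ is a voiceless stop between vowels /a/ and /i/, so it voices to [d]. /p/ is a voiceless stop between vowels /i/ and /e/, so it voices to [b]. /p/ is a voiceless stop between vowels /e/ and /a/, so it voices to [b]. /p/ is a voiceless stop between vowels /a/ and /i/, so it voices to [b]. /nubazatipepapiug/ → nubazadibebabiug.
Rule 3 (degemination): no segment meets the environment; /nubazadibebabiug/ is unchanged.
Rule 4 (final devoicing): /g/ is a voiced stop in word-final position, so it devoices to [k]. /nubazadibebabiug/ → nubazadibebabiuk.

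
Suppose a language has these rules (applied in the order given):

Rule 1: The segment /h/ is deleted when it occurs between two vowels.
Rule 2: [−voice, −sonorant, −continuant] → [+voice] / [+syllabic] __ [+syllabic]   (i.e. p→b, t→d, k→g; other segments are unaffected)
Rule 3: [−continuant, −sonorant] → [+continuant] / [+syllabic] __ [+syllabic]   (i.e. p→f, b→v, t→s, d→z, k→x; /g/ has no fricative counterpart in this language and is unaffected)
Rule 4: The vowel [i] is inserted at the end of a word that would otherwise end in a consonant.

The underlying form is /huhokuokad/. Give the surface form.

Rule 1 (intervocalic h-deletion): /h/ occurs between vowels /u/ and /o/, so it deletes. /huhokuokad/ → huokuokad.
Rule 2 (intervocalic voicing): /k/ is a voiceless stop between vowels /o/ and /u/, so it voices to [g]. /k/ is a voiceless stop between vowels /o/ and /a/, so it voices to [g]. /huokuokad/ → huoguogad.
Rule 3 (intervocalic spirantization): no segment meets the environment; /huoguogad/ is unchanged.
Rule 4 (final i-epenthesis): the form ends in the consonant /d/, so [i] is inserted word-finally. /huoguogad/ → huoguogadi.

huoguogadi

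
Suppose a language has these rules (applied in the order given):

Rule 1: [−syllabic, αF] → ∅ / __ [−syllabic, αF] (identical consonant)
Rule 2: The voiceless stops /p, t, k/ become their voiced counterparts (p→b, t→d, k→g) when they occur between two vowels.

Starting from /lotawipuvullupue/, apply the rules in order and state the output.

lodawibuvulubue

Rule 1 (degemination): /ll/ is a geminate; the first /l/ deletes. /lotawipuvullupue/ → lotawipuvulupue.
Rule 2 (intervocalic voicing): /t/ is a voiceless stop between vowels /o/ and /a/, so it voices to [d]. /p/ is a voiceless stop between vowels /i/ and /u/, so it voices to [b]. /p/ is a voiceless stop between vowels /u/ and /u/, so it voices to [b]. /lotawipuvulupue/ → lodawibuvulubue.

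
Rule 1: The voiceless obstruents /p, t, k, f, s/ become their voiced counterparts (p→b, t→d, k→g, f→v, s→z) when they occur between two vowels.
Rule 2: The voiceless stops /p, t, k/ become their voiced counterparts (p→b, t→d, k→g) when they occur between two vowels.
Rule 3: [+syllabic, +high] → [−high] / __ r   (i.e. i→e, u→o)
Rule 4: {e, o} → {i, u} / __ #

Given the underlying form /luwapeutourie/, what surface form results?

Rule 1 (intervocalic voicing): /p/ is a voiceless obstruent between vowels /a/ and /e/, so it voices to [b]. /t/ is a voiceless obstruent between vowels /u/ and /o/, so it voices to [d]. /luwapeutourie/ → luwabeudourie.
Rule 2 (intervocalic voicing): no segment meets the environment; /luwabeudourie/ is unchanged.
Rule 3 (pre-rhotic lowering): /u/ is a high vowel immediately before /r/, so it lowers to [o]. /luwabeudourie/ → luwabeudoorie.
Rule 4 (final vowel raising): /e/ is a mid vowel in word-final position, so it raises to [i]. /luwabeudoorie/ → luwabeudoorii.

luwabeudoorii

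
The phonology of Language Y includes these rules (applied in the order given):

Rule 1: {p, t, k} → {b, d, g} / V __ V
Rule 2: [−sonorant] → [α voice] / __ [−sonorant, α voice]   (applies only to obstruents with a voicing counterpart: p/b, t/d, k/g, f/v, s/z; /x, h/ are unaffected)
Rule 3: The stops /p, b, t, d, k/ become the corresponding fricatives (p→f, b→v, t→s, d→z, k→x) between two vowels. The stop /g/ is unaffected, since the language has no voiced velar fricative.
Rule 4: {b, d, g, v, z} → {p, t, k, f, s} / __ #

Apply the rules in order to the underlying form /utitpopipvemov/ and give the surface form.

uzitpovibvemof

Rule 1 (intervocalic voicing): /t/ is a voiceless stop between vowels /u/ and /i/, so it voices to [d]. /p/ is a voiceless stop between vowels /o/ and /i/, so it voices to [b]. /utitpopipvemov/ → uditpobipvemov.
Rule 2 (regressive voicing assimilation): /p/ precedes the voiced obstruent /v/, so it voices to [b] by assimilation. /uditpobipvemov/ → uditpobibvemov.
Rule 3 (intervocalic spirantization): /d/ is a stop between vowels /u/ and /i/, so it spirantizes to the fricative [z]. /b/ is a stop between vowels /o/ and /i/, so it spirantizes to the fricative [v]. /uditpobibvemov/ → uzitpovibvemov.
Rule 4 (final devoicing): /v/ is a voiced obstruent in word-final position, so it devoices to [f]. /uzitpovibvemov/ → uzitpovibvemof.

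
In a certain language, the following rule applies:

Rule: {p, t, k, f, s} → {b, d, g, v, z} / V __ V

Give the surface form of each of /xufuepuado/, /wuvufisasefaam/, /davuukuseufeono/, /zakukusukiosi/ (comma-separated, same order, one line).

/xufuepuado/: /f/ is a voiceless obstruent between vowels /u/ and /u/, so it voices to [v]. /p/ is a voiceless obstruent between vowels /e/ and /u/, so it voices to [b]. → [xuvuebuado].
/wuvufisasefaam/: /f/ is a voiceless obstruent between vowels /u/ and /i/, so it voices to [v]. /s/ is a voiceless obstruent between vowels /i/ and /a/, so it voices to [z]. /s/ is a voiceless obstruent between vowels /a/ and /e/, so it voices to [z]. /f/ is a voiceless obstruent between vowels /e/ and /a/, so it voices to [v]. → [wuvuvizazevaam].
/davuukuseufeono/: /k/ is a voiceless obstruent between vowels /u/ and /u/, so it voices to [g]. /s/ is a voiceless obstruent between vowels /u/ and /e/, so it voices to [z]. /f/ is a voiceless obstruent between vowels /u/ and /e/, so it voices to [v]. → [davuuguzeuveono].
/zakukusukiosi/: /k/ is a voiceless obstruent between vowels /a/ and /u/, so it voices to [g]. /k/ is a voiceless obstruent between vowels /u/ and /u/, so it voices to [g]. /s/ is a voiceless obstruent between vowels /u/ and /u/, so it voices to [z]. /k/ is a voiceless obstruent between vowels /u/ and /i/, so it voices to [g]. /s/ is a voiceless obstruent between vowels /o/ and /i/, so it voices to [z]. → [zaguguzugiozi].

xuvuebuado, wuvuvizazevaam, davuuguzeuveono, zaguguzugiozi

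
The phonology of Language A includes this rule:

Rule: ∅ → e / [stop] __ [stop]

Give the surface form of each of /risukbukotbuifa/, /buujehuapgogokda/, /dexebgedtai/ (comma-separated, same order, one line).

risukebukotebuifa, buujehuapegogokeda, dexebegedetai

/risukbukotbuifa/: /k/ and /b/ form a stop–stop cluster, so [e] is inserted between them. /t/ and /b/ form a stop–stop cluster, so [e] is inserted between them. → [risukebukotebuifa].
/buujehuapgogokda/: /p/ and /g/ form a stop–stop cluster, so [e] is inserted between them. /k/ and /d/ form a stop–stop cluster, so [e] is inserted between them. → [buujehuapegogokeda].
/dexebgedtai/: /b/ and /g/ form a stop–stop cluster, so [e] is inserted between them. /d/ and /t/ form a stop–stop cluster, so [e] is inserted between them. → [dexebegedetai].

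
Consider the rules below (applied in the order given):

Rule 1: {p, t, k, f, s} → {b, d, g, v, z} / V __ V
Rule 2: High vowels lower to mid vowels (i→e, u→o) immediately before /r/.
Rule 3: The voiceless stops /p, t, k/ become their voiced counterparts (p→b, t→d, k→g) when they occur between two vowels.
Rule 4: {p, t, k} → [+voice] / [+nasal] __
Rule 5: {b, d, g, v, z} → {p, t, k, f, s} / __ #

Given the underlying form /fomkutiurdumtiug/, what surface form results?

fomgudiordumdiuk

Rule 1 (intervocalic voicing): /t/ is a voiceless obstruent between vowels /u/ and /i/, so it voices to [d]. /fomkutiurdumtiug/ → fomkudiurdumtiug.
Rule 2 (pre-rhotic lowering): /u/ is a high vowel immediately before /r/, so it lowers to [o]. /fomkudiurdumtiug/ → fomkudiordumtiug.
Rule 3 (intervocalic voicing): no segment meets the environment; /fomkudiordumtiug/ is unchanged.
Rule 4 (post-nasal voicing): /k/ is a voiceless stop immediately after the nasal /m/, so it voices to [g]. /t/ is a voiceless stop immediately after the nasal /m/, so it voices to [d]. /fomkudiordumtiug/ → fomgudiordumdiug.
Rule 5 (final devoicing): /g/ is a voiced obstruent in word-final position, so it devoices to [k]. /fomgudiordumdiug/ → fomgudiordumdiuk.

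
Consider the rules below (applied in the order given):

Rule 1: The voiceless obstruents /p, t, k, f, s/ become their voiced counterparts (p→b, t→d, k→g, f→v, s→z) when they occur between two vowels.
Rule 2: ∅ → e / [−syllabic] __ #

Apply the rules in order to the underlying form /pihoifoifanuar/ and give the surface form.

pihoivoivanuare

Rule 1 (intervocalic voicing): /f/ is a voiceless obstruent between vowels /i/ and /o/, so it voices to [v]. /f/ is a voiceless obstruent between vowels /i/ and /a/, so it voices to [v]. /pihoifoifanuar/ → pihoivoivanuar.
Rule 2 (final e-epenthesis): the form ends in the consonant /r/, so [e] is inserted word-finally. /pihoivoivanuar/ → pihoivoivanuare.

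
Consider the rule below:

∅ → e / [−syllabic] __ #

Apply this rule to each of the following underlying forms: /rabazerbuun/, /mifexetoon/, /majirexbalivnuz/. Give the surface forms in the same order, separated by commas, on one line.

rabazerbuune, mifexetoone, majirexbalivnuze

/rabazerbuun/: the form ends in the consonant /n/, so [e] is inserted word-finally. → [rabazerbuune].
/mifexetoon/: the form ends in the consonant /n/, so [e] is inserted word-finally. → [mifexetoone].
/majirexbalivnuz/: the form ends in the consonant /z/, so [e] is inserted word-finally. → [majirexbalivnuze].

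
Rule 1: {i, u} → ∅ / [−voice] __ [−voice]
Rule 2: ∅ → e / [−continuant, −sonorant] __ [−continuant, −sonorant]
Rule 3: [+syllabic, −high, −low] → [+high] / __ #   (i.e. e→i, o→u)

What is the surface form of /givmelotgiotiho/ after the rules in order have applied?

Rule 1 (high vowel syncope): /i/ is a high vowel flanked by voiceless consonants /t/ and /h/, so it deletes. /givmelotgiotiho/ → givmelotgiotho.
Rule 2 (stop-cluster e-epenthesis): /t/ and /g/ form a stop–stop cluster, so [e] is inserted between them. /givmelotgiotho/ → givmelotegiotho.
Rule 3 (final vowel raising): /o/ is a mid vowel in word-final position, so it raises to [u]. /givmelotegiotho/ → givmelotegiothu.

givmelotegiothu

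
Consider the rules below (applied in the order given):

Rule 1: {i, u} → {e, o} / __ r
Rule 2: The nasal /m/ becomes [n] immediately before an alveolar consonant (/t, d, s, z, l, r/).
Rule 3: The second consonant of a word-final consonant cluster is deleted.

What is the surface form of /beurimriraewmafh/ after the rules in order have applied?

beorinreraewmaf

Rule 1 (pre-rhotic lowering): /u/ is a high vowel immediately before /r/, so it lowers to [o]. /i/ is a high vowel immediately before /r/, so it lowers to [e]. /beurimriraewmafh/ → beorimreraewmafh.
Rule 2 (nasal place assimilation): /m/ precedes the alveolar consonant /r/, so it assimilates in place to [n]. /beorimreraewmafh/ → beorinreraewmafh.
Rule 3 (final cluster simplification): /h/ is the second consonant of a word-final cluster /fh/, so it deletes. /beorinreraewmafh/ → beorinreraewmaf.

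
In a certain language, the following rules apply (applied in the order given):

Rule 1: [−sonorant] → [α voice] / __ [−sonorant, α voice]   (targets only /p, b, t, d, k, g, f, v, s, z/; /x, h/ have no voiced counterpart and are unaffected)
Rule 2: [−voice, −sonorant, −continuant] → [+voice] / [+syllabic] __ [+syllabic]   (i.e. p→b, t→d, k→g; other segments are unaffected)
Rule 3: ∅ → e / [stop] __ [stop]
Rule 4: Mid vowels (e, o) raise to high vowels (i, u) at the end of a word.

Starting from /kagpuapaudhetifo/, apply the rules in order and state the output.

Rule 1 (regressive voicing assimilation): /g/ precedes the voiceless obstruent /p/, so it devoices to [k] by assimilation. /d/ precedes the voiceless obstruent /h/, so it devoices to [t] by assimilation. /kagpuapaudhetifo/ → kakpuapauthetifo.
Rule 2 (intervocalic voicing): /p/ is a voiceless stop between vowels /a/ and /a/, so it voices to [b]. /t/ is a voiceless stop between vowels /e/ and /i/, so it voices to [d]. /kakpuapauthetifo/ → kakpuabauthedifo.
Rule 3 (stop-cluster e-epenthesis): /k/ and /p/ form a stop–stop cluster, so [e] is inserted between them. /kakpuabauthedifo/ → kakepuabauthedifo.
Rule 4 (final vowel raising): /o/ is a mid vowel in word-final position, so it raises to [u]. /kakepuabauthedifo/ → kakepuabauthedifu.

kakepuabauthedifu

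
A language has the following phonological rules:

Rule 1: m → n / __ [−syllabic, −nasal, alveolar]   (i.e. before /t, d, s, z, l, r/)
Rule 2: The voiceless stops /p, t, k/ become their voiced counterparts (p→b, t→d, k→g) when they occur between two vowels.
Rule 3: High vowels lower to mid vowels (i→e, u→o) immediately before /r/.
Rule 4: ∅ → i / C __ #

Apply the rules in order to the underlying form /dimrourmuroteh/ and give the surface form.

Rule 1 (nasal place assimilation): /m/ precedes the alveolar consonant /r/, so it assimilates in place to [n]. /dimrourmuroteh/ → dinrourmuroteh.
Rule 2 (intervocalic voicing): /t/ is a voiceless stop between vowels /o/ and /e/, so it voices to [d]. /dinrourmuroteh/ → dinrourmurodeh.
Rule 3 (pre-rhotic lowering): /u/ is a high vowel immediately before /r/, so it lowers to [o]. /u/ is a high vowel immediately before /r/, so it lowers to [o]. /dinrourmurodeh/ → dinroormorodeh.
Rule 4 (final i-epenthesis): the form ends in the consonant /h/, so [i] is inserted word-finally. /dinroormorodeh/ → dinroormorodehi.

dinroormorodehi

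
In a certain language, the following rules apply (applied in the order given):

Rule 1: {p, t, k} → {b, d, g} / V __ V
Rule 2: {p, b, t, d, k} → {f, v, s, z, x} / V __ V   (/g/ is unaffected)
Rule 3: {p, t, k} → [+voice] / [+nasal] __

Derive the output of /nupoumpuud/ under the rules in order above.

Rule 1 (intervocalic voicing): /p/ is a voiceless stop between vowels /u/ and /o/, so it voices to [b]. /nupoumpuud/ → nuboumpuud.
Rule 2 (intervocalic spirantization): /b/ is a stop between vowels /u/ and /o/, so it spirantizes to the fricative [v]. /nuboumpuud/ → nuvoumpuud.
Rule 3 (post-nasal voicing): /p/ is a voiceless stop immediately after the nasal /m/, so it voices to [b]. /nuvoumpuud/ → nuvoumbuud.

nuvoumbuud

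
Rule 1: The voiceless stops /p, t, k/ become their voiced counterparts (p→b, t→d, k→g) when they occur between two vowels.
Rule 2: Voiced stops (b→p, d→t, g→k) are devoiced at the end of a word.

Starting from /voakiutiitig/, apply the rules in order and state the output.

voagiudiidik

Rule 1 (intervocalic voicing): /k/ is a voiceless stop between vowels /a/ and /i/, so it voices to [g]. /t/ is a voiceless stop between vowels /u/ and /i/, so it voices to [d]. /t/ is a voiceless stop between vowels /i/ and /i/, so it voices to [d]. /voakiutiitig/ → voagiudiidig.
Rule 2 (final devoicing): /g/ is a voiced stop in word-final position, so it devoices to [k]. /voagiudiidig/ → voagiudiidik.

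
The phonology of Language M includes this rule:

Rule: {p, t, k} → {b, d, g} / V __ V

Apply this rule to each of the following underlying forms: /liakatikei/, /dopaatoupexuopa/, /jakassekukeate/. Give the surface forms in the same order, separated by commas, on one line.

/liakatikei/: /k/ is a voiceless stop between vowels /a/ and /a/, so it voices to [g]. /t/ is a voiceless stop between vowels /a/ and /i/, so it voices to [d]. /k/ is a voiceless stop between vowels /i/ and /e/, so it voices to [g]. → [liagadigei].
/dopaatoupexuopa/: /p/ is a voiceless stop between vowels /o/ and /a/, so it voices to [b]. /t/ is a voiceless stop between vowels /a/ and /o/, so it voices to [d]. /p/ is a voiceless stop between vowels /u/ and /e/, so it voices to [b]. /p/ is a voiceless stop between vowels /o/ and /a/, so it voices to [b]. → [dobaadoubexuoba].
/jakassekukeate/: /k/ is a voiceless stop between vowels /a/ and /a/, so it voices to [g]. /k/ is a voiceless stop between vowels /e/ and /u/, so it voices to [g]. /k/ is a voiceless stop between vowels /u/ and /e/, so it voices to [g]. /t/ is a voiceless stop between vowels /a/ and /e/, so it voices to [d]. → [jagassegugeade].

liagadigei, dobaadoubexuoba, jagassegugeade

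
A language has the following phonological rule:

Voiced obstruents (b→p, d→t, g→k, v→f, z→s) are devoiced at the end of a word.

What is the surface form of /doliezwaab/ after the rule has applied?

Scanning /doliezwaab/: /d/ at position 1 is not in the conditioning environment; /z/ at position 6 is not in the conditioning environment; /b/ is a voiced obstruent in word-final position, so it devoices to [p].
Result: [doliezwaap].

doliezwaap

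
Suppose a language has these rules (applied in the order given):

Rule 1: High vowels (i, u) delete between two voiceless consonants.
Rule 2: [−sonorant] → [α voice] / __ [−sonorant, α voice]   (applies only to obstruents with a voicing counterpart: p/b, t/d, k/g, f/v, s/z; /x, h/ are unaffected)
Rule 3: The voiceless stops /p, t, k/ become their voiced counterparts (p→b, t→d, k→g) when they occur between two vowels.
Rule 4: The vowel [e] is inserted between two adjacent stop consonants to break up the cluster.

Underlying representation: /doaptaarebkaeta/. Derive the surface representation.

Rule 1 (high vowel syncope): no segment meets the environment; /doaptaarebkaeta/ is unchanged.
Rule 2 (regressive voicing assimilation): /b/ precedes the voiceless obstruent /k/, so it devoices to [p] by assimilation. /doaptaarebkaeta/ → doaptaarepkaeta.
Rule 3 (intervocalic voicing): /t/ is a voiceless stop between vowels /e/ and /a/, so it voices to [d]. /doaptaarepkaeta/ → doaptaarepkaeda.
Rule 4 (stop-cluster e-epenthesis): /p/ and /t/ form a stop–stop cluster, so [e] is inserted between them. /p/ and /k/ form a stop–stop cluster, so [e] is inserted between them. /doaptaarepkaeda/ → doapetaarepekaeda.

doapetaarepekaeda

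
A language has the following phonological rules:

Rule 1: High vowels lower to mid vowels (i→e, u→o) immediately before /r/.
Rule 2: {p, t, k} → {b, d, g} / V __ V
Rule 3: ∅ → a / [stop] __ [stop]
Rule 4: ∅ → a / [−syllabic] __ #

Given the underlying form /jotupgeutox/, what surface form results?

Rule 1 (pre-rhotic lowering): no segment meets the environment; /jotupgeutox/ is unchanged.
Rule 2 (intervocalic voicing): /t/ is a voiceless stop between vowels /o/ and /u/, so it voices to [d]. /t/ is a voiceless stop between vowels /u/ and /o/, so it voices to [d]. /jotupgeutox/ → jodupgeudox.
Rule 3 (stop-cluster a-epenthesis): /p/ and /g/ form a stop–stop cluster, so [a] is inserted between them. /jodupgeudox/ → jodupageudox.
Rule 4 (final a-epenthesis): the form ends in the consonant /x/, so [a] is inserted word-finally. /jodupageudox/ → jodupageudoxa.

jodupageudoxa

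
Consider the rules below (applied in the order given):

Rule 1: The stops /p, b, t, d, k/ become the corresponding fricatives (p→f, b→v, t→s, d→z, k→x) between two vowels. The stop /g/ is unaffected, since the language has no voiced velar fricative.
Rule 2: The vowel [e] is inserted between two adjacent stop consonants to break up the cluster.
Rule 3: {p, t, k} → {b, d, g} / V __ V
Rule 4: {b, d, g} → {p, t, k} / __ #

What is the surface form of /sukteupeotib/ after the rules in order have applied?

sugedeufeosip

Rule 1 (intervocalic spirantization): /p/ is a stop between vowels /u/ and /e/, so it spirantizes to the fricative [f]. /t/ is a stop between vowels /o/ and /i/, so it spirantizes to the fricative [s]. /sukteupeotib/ → sukteufeosib.
Rule 2 (stop-cluster e-epenthesis): /k/ and /t/ form a stop–stop cluster, so [e] is inserted between them. /sukteufeosib/ → suketeufeosib.
Rule 3 (intervocalic voicing): /k/ is a voiceless stop between vowels /u/ and /e/, so it voices to [g]. /t/ is a voiceless stop between vowels /e/ and /e/, so it voices to [d]. /suketeufeosib/ → sugedeufeosib.
Rule 4 (final devoicing): /b/ is a voiced stop in word-final position, so it devoices to [p]. /sugedeufeosib/ → sugedeufeosip.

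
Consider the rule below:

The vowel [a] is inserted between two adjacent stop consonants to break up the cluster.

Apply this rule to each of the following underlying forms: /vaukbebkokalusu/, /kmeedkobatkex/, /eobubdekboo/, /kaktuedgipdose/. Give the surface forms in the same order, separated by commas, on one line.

vaukabebakokalusu, kmeedakobatakex, eobubadekaboo, kakatuedagipadose

/vaukbebkokalusu/: /k/ and /b/ form a stop–stop cluster, so [a] is inserted between them. /b/ and /k/ form a stop–stop cluster, so [a] is inserted between them. → [vaukabebakokalusu].
/kmeedkobatkex/: /d/ and /k/ form a stop–stop cluster, so [a] is inserted between them. /t/ and /k/ form a stop–stop cluster, so [a] is inserted between them. → [kmeedakobatakex].
/eobubdekboo/: /b/ and /d/ form a stop–stop cluster, so [a] is inserted between them. /k/ and /b/ form a stop–stop cluster, so [a] is inserted between them. → [eobubadekaboo].
/kaktuedgipdose/: /k/ and /t/ form a stop–stop cluster, so [a] is inserted between them. /d/ and /g/ form a stop–stop cluster, so [a] is inserted between them. /p/ and /d/ form a stop–stop cluster, so [a] is inserted between them. → [kakatuedagipadose].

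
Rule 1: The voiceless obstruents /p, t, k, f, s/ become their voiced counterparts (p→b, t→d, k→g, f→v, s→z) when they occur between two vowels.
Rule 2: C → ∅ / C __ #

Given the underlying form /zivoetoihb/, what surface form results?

zivoedoih

Rule 1 (intervocalic voicing): /t/ is a voiceless obstruent between vowels /e/ and /o/, so it voices to [d]. /zivoetoihb/ → zivoedoihb.
Rule 2 (final cluster simplification): /b/ is the second consonant of a word-final cluster /hb/, so it deletes. /zivoedoihb/ → zivoedoih.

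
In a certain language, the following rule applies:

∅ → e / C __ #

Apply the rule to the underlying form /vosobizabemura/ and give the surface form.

vosobizabemura

No segment of /vosobizabemura/ meets the structural description of the rule, so the form surfaces unchanged.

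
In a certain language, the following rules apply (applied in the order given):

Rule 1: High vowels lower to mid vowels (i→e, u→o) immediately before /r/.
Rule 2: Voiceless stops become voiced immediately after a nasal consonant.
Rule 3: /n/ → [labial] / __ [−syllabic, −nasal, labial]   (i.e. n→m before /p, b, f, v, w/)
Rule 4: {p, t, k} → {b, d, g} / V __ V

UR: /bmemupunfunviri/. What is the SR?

Rule 1 (pre-rhotic lowering): /i/ is a high vowel immediately before /r/, so it lowers to [e]. /bmemupunfunviri/ → bmemupunfunveri.
Rule 2 (post-nasal voicing): no segment meets the environment; /bmemupunfunveri/ is unchanged.
Rule 3 (nasal place assimilation): /n/ precedes the labial consonant /f/, so it assimilates in place to [m]. /n/ precedes the labial consonant /v/, so it assimilates in place to [m]. /bmemupunfunveri/ → bmemupumfumveri.
Rule 4 (intervocalic voicing): /p/ is a voiceless stop between vowels /u/ and /u/, so it voices to [b]. /bmemupumfumveri/ → bmemubumfumveri.

bmemubumfumveri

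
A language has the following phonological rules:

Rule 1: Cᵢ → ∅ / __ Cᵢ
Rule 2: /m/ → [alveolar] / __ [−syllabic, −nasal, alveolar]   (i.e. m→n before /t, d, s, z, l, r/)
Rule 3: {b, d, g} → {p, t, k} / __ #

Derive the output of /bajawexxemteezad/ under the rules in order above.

Rule 1 (degemination): /xx/ is a geminate; the first /x/ deletes. /bajawexxemteezad/ → bajawexemteezad.
Rule 2 (nasal place assimilation): /m/ precedes the alveolar consonant /t/, so it assimilates in place to [n]. /bajawexemteezad/ → bajawexenteezad.
Rule 3 (final devoicing): /d/ is a voiced stop in word-final position, so it devoices to [t]. /bajawexenteezad/ → bajawexenteezat.

bajawexenteezat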